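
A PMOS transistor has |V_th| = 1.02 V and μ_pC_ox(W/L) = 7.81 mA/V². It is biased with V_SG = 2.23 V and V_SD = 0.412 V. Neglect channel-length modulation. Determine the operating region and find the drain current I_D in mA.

V_ov = V_SG − |V_th| = 2.23 − 1.02 = 1.21 V.
Since V_SD = 0.412 V < V_ov = 1.21 V, the device is in the triode region.
I_D = k_p [V_ov · V_SD − ½ V_SD²] = 7.81 × [1.21 × 0.412 − 0.5 × 0.412²] = 3.23 mA.

Triode; I_D = 3.23 mA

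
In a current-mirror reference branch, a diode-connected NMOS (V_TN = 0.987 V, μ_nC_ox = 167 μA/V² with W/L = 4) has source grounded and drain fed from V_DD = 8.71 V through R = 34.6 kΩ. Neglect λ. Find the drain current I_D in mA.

With gate tied to drain, V_GS = V_DS ≥ V_GS − V_TN, so the device is in saturation.
k_n = μ_nC_ox · (W/L) = 0.668 mA/V².
KCL at the drain: ½ k_n (V_GS − V_TN)² = (V_DD − V_GS)/R.
Let x = V_GS − 0.987. Then 11.6 x² + x − 7.723 = 0, giving x = 0.775 V (positive root), so V_GS = 1.76 V.
I_D = (V_DD − V_GS)/R = (8.71 − 1.76) / 34.6 = 0.201 mA.

I_D = 0.201 mA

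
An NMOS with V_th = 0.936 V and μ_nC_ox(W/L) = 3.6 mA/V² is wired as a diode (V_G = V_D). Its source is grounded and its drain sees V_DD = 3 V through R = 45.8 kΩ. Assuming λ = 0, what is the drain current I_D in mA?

I_D = 0.0417 mA

With gate tied to drain, V_GS = V_DS ≥ V_GS − V_th, so the device is in saturation.
KCL at the drain: ½ k_n (V_GS − V_th)² = (V_DD − V_GS)/R.
Let x = V_GS − 0.936. Then 82.4 x² + x − 2.064 = 0, giving x = 0.152 V (positive root), so V_GS = 1.09 V.
I_D = (V_DD − V_GS)/R = (3 − 1.09) / 45.8 = 0.0417 mA.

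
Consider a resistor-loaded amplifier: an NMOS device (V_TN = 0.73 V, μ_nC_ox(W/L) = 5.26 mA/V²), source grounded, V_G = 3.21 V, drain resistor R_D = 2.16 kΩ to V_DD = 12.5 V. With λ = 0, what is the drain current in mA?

V_GS = V_G = 3.21 V, so V_ov = 3.21 − 0.73 = 2.48 V.
Assume saturation: I_D = ½ k_n V_ov² = 0.5 × 5.26 × 2.48² = 16.2 mA, giving V_DS = V_DD − I_D R_D = 12.5 − 16.2 × 2.16 = -22.4 V.
But -22.4 V < V_ov = 2.48 V, so the device is actually in triode.
In triode I_D = k_n[V_ov V_DS − ½ V_DS²] and I_D = (V_DD − V_DS)/R_D. Equating: 5.68 V_DS² − 29.18 V_DS + 12.5 = 0, giving V_DS = 0.472 V (the root below V_ov).
I_D = (12.5 − 0.472) / 2.16 = 5.57 mA.

I_D = 5.57 mA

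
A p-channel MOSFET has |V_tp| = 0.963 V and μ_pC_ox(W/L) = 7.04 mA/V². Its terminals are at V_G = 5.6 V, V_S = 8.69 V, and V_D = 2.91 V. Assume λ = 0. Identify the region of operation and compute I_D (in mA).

V_SG = V_S − V_G = 8.69 − 5.6 = 3.09 V; V_SD = V_S − V_D = 8.69 − 2.91 = 5.78 V.
V_ov = V_SG − |V_tp| = 3.09 − 0.963 = 2.13 V.
Since V_SD = 5.78 V ≥ V_ov = 2.13 V, the device is in saturation.
I_D = ½ k_p V_ov² = 0.5 × 7.04 × 2.13² = 15.9 mA.

Saturation; I_D = 15.9 mA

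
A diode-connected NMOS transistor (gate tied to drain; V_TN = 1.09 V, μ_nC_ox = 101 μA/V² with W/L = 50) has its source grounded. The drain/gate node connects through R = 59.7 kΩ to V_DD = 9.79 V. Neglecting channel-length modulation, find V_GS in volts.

With gate tied to drain, V_GS = V_DS ≥ V_GS − V_TN, so the device is in saturation.
k_n = μ_nC_ox · (W/L) = 5.05 mA/V².
KCL at the drain: ½ k_n (V_GS − V_TN)² = (V_DD − V_GS)/R.
Let x = V_GS − 1.09. Then 151 x² + x − 8.7 = 0, giving x = 0.237 V (positive root), so V_GS = 1.33 V.
I_D = (V_DD − V_GS)/R = (9.79 − 1.33) / 59.7 = 0.142 mA.

V_GS = 1.33 V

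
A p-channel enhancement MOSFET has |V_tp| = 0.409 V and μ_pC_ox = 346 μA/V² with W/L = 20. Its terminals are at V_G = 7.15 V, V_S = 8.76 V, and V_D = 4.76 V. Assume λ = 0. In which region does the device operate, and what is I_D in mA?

Saturation; I_D = 4.99 mA

V_SG = V_S − V_G = 8.76 − 7.15 = 1.61 V; V_SD = V_S − V_D = 8.76 − 4.76 = 4 V.
k_p = μ_pC_ox · (W/L) = 6.92 mA/V².
V_ov = V_SG − |V_tp| = 1.61 − 0.409 = 1.2 V.
Since V_SD = 4 V ≥ V_ov = 1.2 V, the device is in saturation.
I_D = ½ k_p V_ov² = 0.5 × 6.92 × 1.2² = 4.99 mA.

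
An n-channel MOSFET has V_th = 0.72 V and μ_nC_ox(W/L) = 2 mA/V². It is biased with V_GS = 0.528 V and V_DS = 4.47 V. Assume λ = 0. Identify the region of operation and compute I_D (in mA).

Cutoff; I_D = 0 mA

V_GS = 0.528 V < V_th = 0.72 V, so the transistor is in cutoff.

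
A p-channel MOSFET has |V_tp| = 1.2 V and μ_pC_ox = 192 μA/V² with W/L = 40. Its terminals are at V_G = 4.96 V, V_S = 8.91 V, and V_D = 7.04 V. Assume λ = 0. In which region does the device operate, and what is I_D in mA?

V_SG = V_S − V_G = 8.91 − 4.96 = 3.95 V; V_SD = V_S − V_D = 8.91 − 7.04 = 1.87 V.
k_p = μ_pC_ox · (W/L) = 7.68 mA/V².
V_ov = V_SG − |V_tp| = 3.95 − 1.2 = 2.75 V.
Since V_SD = 1.87 V < V_ov = 2.75 V, the device is in the triode region.
I_D = k_p [V_ov · V_SD − ½ V_SD²] = 7.68 × [2.75 × 1.87 − 0.5 × 1.87²] = 26.1 mA.

Triode; I_D = 26.1 mA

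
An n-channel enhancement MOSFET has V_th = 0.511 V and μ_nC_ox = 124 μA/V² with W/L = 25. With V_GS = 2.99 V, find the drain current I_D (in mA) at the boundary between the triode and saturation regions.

At the boundary V_DS = V_ov = V_GS − V_th = 2.99 − 0.511 = 2.48 V.
k_n = μ_nC_ox · (W/L) = 3.1 mA/V².
I_D = ½ k_n V_ov² = 0.5 × 3.1 × 2.48² = 9.53 mA.

I_D = 9.53 mA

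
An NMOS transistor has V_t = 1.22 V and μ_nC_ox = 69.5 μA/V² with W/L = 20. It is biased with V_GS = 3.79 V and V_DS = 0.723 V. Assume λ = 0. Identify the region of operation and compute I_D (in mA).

k_n = μ_nC_ox · (W/L) = 1.39 mA/V².
V_ov = V_GS − V_t = 3.79 − 1.22 = 2.57 V.
Since V_DS = 0.723 V < V_ov = 2.57 V, the device is in the triode region.
I_D = k_n [V_ov · V_DS − ½ V_DS²] = 1.39 × [2.57 × 0.723 − 0.5 × 0.723²] = 2.22 mA.

Triode; I_D = 2.22 mA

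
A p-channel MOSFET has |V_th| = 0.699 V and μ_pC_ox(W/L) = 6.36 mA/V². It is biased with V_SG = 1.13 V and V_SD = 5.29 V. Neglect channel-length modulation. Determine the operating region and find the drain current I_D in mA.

Saturation; I_D = 0.591 mA

V_ov = V_SG − |V_th| = 1.13 − 0.699 = 0.431 V.
Since V_SD = 5.29 V ≥ V_ov = 0.431 V, the device is in saturation.
I_D = ½ k_p V_ov² = 0.5 × 6.36 × 0.431² = 0.591 mA.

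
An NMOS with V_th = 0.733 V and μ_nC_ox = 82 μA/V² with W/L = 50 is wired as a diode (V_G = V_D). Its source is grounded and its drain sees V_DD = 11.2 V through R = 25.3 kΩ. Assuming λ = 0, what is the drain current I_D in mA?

I_D = 0.396 mA

With gate tied to drain, V_GS = V_DS ≥ V_GS − V_th, so the device is in saturation.
k_n = μ_nC_ox · (W/L) = 4.1 mA/V².
KCL at the drain: ½ k_n (V_GS − V_th)² = (V_DD − V_GS)/R.
Let x = V_GS − 0.733. Then 51.9 x² + x − 10.47 = 0, giving x = 0.44 V (positive root), so V_GS = 1.17 V.
I_D = (V_DD − V_GS)/R = (11.2 − 1.17) / 25.3 = 0.396 mA.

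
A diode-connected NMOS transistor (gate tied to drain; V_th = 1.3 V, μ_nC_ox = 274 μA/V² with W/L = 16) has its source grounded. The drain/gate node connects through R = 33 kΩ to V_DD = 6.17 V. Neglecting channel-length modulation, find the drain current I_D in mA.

I_D = 0.140 mA

With gate tied to drain, V_GS = V_DS ≥ V_GS − V_th, so the device is in saturation.
k_n = μ_nC_ox · (W/L) = 4.384 mA/V².
KCL at the drain: ½ k_n (V_GS − V_th)² = (V_DD − V_GS)/R.
Let x = V_GS − 1.3. Then 72.3 x² + x − 4.87 = 0, giving x = 0.253 V (positive root), so V_GS = 1.55 V.
I_D = (V_DD − V_GS)/R = (6.17 − 1.55) / 33 = 0.14 mA.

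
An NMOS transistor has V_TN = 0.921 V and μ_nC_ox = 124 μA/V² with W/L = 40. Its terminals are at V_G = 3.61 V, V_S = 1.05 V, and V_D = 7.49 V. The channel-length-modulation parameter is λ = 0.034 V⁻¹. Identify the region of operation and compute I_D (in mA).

Saturation; I_D = 8.12 mA

V_GS = V_G − V_S = 3.61 − 1.05 = 2.56 V; V_DS = V_D − V_S = 7.49 − 1.05 = 6.44 V.
k_n = μ_nC_ox · (W/L) = 4.96 mA/V².
V_ov = V_GS − V_TN = 2.56 − 0.921 = 1.64 V.
Since V_DS = 6.44 V ≥ V_ov = 1.64 V, the device is in saturation.
I_D = ½ k_n V_ov² (1 + λ V_DS) = 0.5 × 4.96 × 1.64² × (1 + 0.034 × 6.44) = 8.12 mA.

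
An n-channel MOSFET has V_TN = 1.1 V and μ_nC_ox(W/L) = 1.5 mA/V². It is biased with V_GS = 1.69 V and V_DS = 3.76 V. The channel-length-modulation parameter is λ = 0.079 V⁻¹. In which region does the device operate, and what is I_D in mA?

Saturation; I_D = 0.339 mA

V_ov = V_GS − V_TN = 1.69 − 1.1 = 0.59 V.
Since V_DS = 3.76 V ≥ V_ov = 0.59 V, the device is in saturation.
I_D = ½ k_n V_ov² (1 + λ V_DS) = 0.5 × 1.5 × 0.59² × (1 + 0.079 × 3.76) = 0.339 mA.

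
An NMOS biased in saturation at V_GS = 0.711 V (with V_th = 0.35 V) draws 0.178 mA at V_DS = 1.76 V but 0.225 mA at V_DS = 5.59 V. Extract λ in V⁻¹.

With V_GS fixed, I_D ∝ (1 + λ V_DS) in saturation, so I_D2/I_D1 = (1 + λ V_DS2)/(1 + λ V_DS1).
0.225/0.178 = 1.264 = (1 + 5.59 λ)/(1 + 1.76 λ).
Solving: λ (I_D1 V_DS2 − I_D2 V_DS1) = I_D2 − I_D1, so λ = (0.225 − 0.178) / (0.178 × 5.59 − 0.225 × 1.76) = 0.047 / 0.599 = 0.0785 V⁻¹.

λ = 0.0785 V⁻¹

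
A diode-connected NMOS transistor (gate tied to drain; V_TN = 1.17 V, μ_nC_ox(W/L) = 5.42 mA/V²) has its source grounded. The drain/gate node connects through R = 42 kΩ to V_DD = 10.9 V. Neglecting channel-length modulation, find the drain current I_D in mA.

I_D = 0.225 mA

With gate tied to drain, V_GS = V_DS ≥ V_GS − V_TN, so the device is in saturation.
KCL at the drain: ½ k_n (V_GS − V_TN)² = (V_DD − V_GS)/R.
Let x = V_GS − 1.17. Then 114 x² + x − 9.73 = 0, giving x = 0.288 V (positive root), so V_GS = 1.46 V.
I_D = (V_DD − V_GS)/R = (10.9 − 1.46) / 42 = 0.225 mA.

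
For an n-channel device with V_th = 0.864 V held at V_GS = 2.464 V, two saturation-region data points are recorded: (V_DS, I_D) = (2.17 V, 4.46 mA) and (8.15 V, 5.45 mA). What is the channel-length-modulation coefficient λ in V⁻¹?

With V_GS fixed, I_D ∝ (1 + λ V_DS) in saturation, so I_D2/I_D1 = (1 + λ V_DS2)/(1 + λ V_DS1).
5.45/4.46 = 1.222 = (1 + 8.15 λ)/(1 + 2.17 λ).
Solving: λ (I_D1 V_DS2 − I_D2 V_DS1) = I_D2 − I_D1, so λ = (5.45 − 4.46) / (4.46 × 8.15 − 5.45 × 2.17) = 0.99 / 24.5 = 0.0404 V⁻¹.

λ = 0.0404 V⁻¹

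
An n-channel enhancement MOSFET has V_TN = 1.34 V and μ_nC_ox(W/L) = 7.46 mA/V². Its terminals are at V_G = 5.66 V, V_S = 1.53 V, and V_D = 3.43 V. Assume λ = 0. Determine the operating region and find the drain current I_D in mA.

V_GS = V_G − V_S = 5.66 − 1.53 = 4.13 V; V_DS = V_D − V_S = 3.43 − 1.53 = 1.9 V.
V_ov = V_GS − V_TN = 4.13 − 1.34 = 2.79 V.
Since V_DS = 1.9 V < V_ov = 2.79 V, the device is in the triode region.
I_D = k_n [V_ov · V_DS − ½ V_DS²] = 7.46 × [2.79 × 1.9 − 0.5 × 1.9²] = 26.1 mA.

Triode; I_D = 26.1 mA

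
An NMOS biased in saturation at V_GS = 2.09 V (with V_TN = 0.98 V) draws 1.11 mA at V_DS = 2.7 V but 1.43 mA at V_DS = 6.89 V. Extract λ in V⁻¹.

λ = 0.0845 V⁻¹

With V_GS fixed, I_D ∝ (1 + λ V_DS) in saturation, so I_D2/I_D1 = (1 + λ V_DS2)/(1 + λ V_DS1).
1.43/1.11 = 1.288 = (1 + 6.89 λ)/(1 + 2.7 λ).
Solving: λ (I_D1 V_DS2 − I_D2 V_DS1) = I_D2 − I_D1, so λ = (1.43 − 1.11) / (1.11 × 6.89 − 1.43 × 2.7) = 0.32 / 3.79 = 0.0845 V⁻¹.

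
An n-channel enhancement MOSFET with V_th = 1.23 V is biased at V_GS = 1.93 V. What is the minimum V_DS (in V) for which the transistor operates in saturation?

The boundary between triode and saturation is V_DS = V_GS − V_th = V_ov.
V_ov = 1.93 − 1.23 = 0.7 V.

V_DS,sat = 0.700 V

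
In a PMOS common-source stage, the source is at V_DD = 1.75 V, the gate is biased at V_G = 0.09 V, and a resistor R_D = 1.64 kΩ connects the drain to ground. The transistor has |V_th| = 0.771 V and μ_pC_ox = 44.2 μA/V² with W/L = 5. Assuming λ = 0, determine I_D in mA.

V_SG = V_DD − V_G = 1.75 − 0.09 = 1.66 V, so V_ov = 1.66 − 0.771 = 0.889 V.
k_p = μ_pC_ox · (W/L) = 0.221 mA/V².
Assume saturation: I_D = ½ k_p V_ov² = 0.5 × 0.221 × 0.889² = 0.0873 mA, giving V_SD = V_DD − I_D R_D = 1.75 − 0.0873 × 1.64 = 1.61 V.
V_SD = 1.61 V ≥ V_ov = 0.889 V, confirming saturation.

I_D = 0.0873 mA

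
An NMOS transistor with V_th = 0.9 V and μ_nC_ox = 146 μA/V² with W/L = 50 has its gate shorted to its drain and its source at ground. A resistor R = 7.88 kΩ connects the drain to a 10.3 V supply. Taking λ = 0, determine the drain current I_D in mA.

I_D = 1.12 mA

With gate tied to drain, V_GS = V_DS ≥ V_GS − V_th, so the device is in saturation.
k_n = μ_nC_ox · (W/L) = 7.3 mA/V².
KCL at the drain: ½ k_n (V_GS − V_th)² = (V_DD − V_GS)/R.
Let x = V_GS − 0.9. Then 28.8 x² + x − 9.4 = 0, giving x = 0.555 V (positive root), so V_GS = 1.45 V.
I_D = (V_DD − V_GS)/R = (10.3 − 1.45) / 7.88 = 1.12 mA.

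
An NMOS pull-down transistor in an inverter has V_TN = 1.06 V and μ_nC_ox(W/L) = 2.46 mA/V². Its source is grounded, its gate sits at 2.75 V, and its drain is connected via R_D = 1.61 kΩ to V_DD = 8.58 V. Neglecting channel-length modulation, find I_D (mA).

V_GS = V_G = 2.75 V, so V_ov = 2.75 − 1.06 = 1.69 V.
Assume saturation: I_D = ½ k_n V_ov² = 0.5 × 2.46 × 1.69² = 3.51 mA, giving V_DS = V_DD − I_D R_D = 8.58 − 3.51 × 1.61 = 2.92 V.
V_DS = 2.92 V ≥ V_ov = 1.69 V, confirming saturation.

I_D = 3.51 mA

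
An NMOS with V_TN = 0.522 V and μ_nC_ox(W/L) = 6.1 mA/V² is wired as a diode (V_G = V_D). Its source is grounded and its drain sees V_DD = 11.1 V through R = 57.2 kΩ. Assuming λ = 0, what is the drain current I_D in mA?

With gate tied to drain, V_GS = V_DS ≥ V_GS − V_TN, so the device is in saturation.
KCL at the drain: ½ k_n (V_GS − V_TN)² = (V_DD − V_GS)/R.
Let x = V_GS − 0.522. Then 174 x² + x − 10.58 = 0, giving x = 0.243 V (positive root), so V_GS = 0.765 V.
I_D = (V_DD − V_GS)/R = (11.1 − 0.765) / 57.2 = 0.181 mA.

I_D = 0.181 mA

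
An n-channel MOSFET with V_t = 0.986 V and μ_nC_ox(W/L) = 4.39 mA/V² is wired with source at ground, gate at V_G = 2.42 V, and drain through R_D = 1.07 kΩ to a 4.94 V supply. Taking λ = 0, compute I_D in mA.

I_D = 3.81 mA

V_GS = V_G = 2.42 V, so V_ov = 2.42 − 0.986 = 1.43 V.
Assume saturation: I_D = ½ k_n V_ov² = 0.5 × 4.39 × 1.43² = 4.51 mA, giving V_DS = V_DD − I_D R_D = 4.94 − 4.51 × 1.07 = 0.11 V.
But 0.11 V < V_ov = 1.43 V, so the device is actually in triode.
In triode I_D = k_n[V_ov V_DS − ½ V_DS²] and I_D = (V_DD − V_DS)/R_D. Equating: 2.35 V_DS² − 7.736 V_DS + 4.94 = 0, giving V_DS = 0.867 V (the root below V_ov).
I_D = (4.94 − 0.867) / 1.07 = 3.81 mA.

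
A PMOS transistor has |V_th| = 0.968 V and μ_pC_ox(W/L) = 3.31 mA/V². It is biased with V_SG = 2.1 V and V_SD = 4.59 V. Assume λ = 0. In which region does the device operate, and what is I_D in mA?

V_ov = V_SG − |V_th| = 2.1 − 0.968 = 1.13 V.
Since V_SD = 4.59 V ≥ V_ov = 1.13 V, the device is in saturation.
I_D = ½ k_p V_ov² = 0.5 × 3.31 × 1.13² = 2.12 mA.

Saturation; I_D = 2.12 mA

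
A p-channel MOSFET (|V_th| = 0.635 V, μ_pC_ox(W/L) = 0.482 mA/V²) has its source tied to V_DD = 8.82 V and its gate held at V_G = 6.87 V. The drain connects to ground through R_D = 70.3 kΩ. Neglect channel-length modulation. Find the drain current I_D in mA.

V_SG = V_DD − V_G = 8.82 − 6.87 = 1.95 V, so V_ov = 1.95 − 0.635 = 1.32 V.
Assume saturation: I_D = ½ k_p V_ov² = 0.5 × 0.482 × 1.32² = 0.417 mA, giving V_SD = V_DD − I_D R_D = 8.82 − 0.417 × 70.3 = -20.5 V.
But -20.5 V < V_ov = 1.32 V, so the device is actually in triode.
In triode I_D = k_p[V_ov V_SD − ½ V_SD²] and I_D = (V_DD − V_SD)/R_D. Equating: 16.9 V_SD² − 45.56 V_SD + 8.82 = 0, giving V_SD = 0.21 V (the root below V_ov).
I_D = (8.82 − 0.21) / 70.3 = 0.122 mA.

I_D = 0.122 mA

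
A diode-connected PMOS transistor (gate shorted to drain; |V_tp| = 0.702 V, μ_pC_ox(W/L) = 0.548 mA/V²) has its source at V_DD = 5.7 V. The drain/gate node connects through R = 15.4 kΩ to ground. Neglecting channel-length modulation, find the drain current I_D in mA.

With gate tied to drain, V_SG = V_SD ≥ V_SG − |V_tp|, so the device is in saturation.
KCL at the drain: ½ k_p (V_SG − |V_tp|)² = (V_DD − V_SG)/R.
Let x = V_SG − 0.702. Then 4.22 x² + x − 4.998 = 0, giving x = 0.976 V (positive root), so V_SG = 1.68 V.
I_D = (V_DD − V_SG)/R = (5.7 − 1.68) / 15.4 = 0.261 mA.

I_D = 0.261 mA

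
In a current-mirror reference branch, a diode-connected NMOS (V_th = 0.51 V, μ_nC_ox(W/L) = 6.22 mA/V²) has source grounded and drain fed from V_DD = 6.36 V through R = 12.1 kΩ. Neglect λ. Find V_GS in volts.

V_GS = 0.891 V

With gate tied to drain, V_GS = V_DS ≥ V_GS − V_th, so the device is in saturation.
KCL at the drain: ½ k_n (V_GS − V_th)² = (V_DD − V_GS)/R.
Let x = V_GS − 0.51. Then 37.6 x² + x − 5.85 = 0, giving x = 0.381 V (positive root), so V_GS = 0.891 V.
I_D = (V_DD − V_GS)/R = (6.36 − 0.891) / 12.1 = 0.452 mA.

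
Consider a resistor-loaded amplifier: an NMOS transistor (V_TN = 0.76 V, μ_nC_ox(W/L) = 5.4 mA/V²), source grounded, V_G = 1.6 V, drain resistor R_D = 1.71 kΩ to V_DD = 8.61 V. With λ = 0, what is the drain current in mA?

V_GS = V_G = 1.6 V, so V_ov = 1.6 − 0.76 = 0.84 V.
Assume saturation: I_D = ½ k_n V_ov² = 0.5 × 5.4 × 0.84² = 1.91 mA, giving V_DS = V_DD − I_D R_D = 8.61 − 1.91 × 1.71 = 5.35 V.
V_DS = 5.35 V ≥ V_ov = 0.84 V, confirming saturation.

I_D = 1.91 mA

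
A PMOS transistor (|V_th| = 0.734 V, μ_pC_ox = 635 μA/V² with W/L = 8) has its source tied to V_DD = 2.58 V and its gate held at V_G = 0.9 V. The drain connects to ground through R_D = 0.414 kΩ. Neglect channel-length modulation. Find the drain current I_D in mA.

V_SG = V_DD − V_G = 2.58 − 0.9 = 1.68 V, so V_ov = 1.68 − 0.734 = 0.946 V.
k_p = μ_pC_ox · (W/L) = 5.08 mA/V².
Assume saturation: I_D = ½ k_p V_ov² = 0.5 × 5.08 × 0.946² = 2.27 mA, giving V_SD = V_DD − I_D R_D = 2.58 − 2.27 × 0.414 = 1.64 V.
V_SD = 1.64 V ≥ V_ov = 0.946 V, confirming saturation.

I_D = 2.27 mA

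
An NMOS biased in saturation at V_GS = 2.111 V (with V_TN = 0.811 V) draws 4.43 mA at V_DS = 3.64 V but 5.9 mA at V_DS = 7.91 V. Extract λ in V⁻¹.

λ = 0.108 V⁻¹

With V_GS fixed, I_D ∝ (1 + λ V_DS) in saturation, so I_D2/I_D1 = (1 + λ V_DS2)/(1 + λ V_DS1).
5.9/4.43 = 1.332 = (1 + 7.91 λ)/(1 + 3.64 λ).
Solving: λ (I_D1 V_DS2 − I_D2 V_DS1) = I_D2 − I_D1, so λ = (5.9 − 4.43) / (4.43 × 7.91 − 5.9 × 3.64) = 1.47 / 13.6 = 0.108 V⁻¹.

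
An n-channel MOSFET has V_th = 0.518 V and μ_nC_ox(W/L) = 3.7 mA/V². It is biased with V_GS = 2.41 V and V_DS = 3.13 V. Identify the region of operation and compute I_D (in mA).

Saturation; I_D = 6.62 mA

V_ov = V_GS − V_th = 2.41 − 0.518 = 1.89 V.
Since V_DS = 3.13 V ≥ V_ov = 1.89 V, the device is in saturation.
I_D = ½ k_n V_ov² = 0.5 × 3.7 × 1.89² = 6.62 mA.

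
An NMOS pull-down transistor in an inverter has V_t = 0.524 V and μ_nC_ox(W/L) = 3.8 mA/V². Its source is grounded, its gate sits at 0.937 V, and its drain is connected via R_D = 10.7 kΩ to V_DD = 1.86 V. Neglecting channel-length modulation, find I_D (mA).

I_D = 0.162 mA

V_GS = V_G = 0.937 V, so V_ov = 0.937 − 0.524 = 0.413 V.
Assume saturation: I_D = ½ k_n V_ov² = 0.5 × 3.8 × 0.413² = 0.324 mA, giving V_DS = V_DD − I_D R_D = 1.86 − 0.324 × 10.7 = -1.61 V.
But -1.61 V < V_ov = 0.413 V, so the device is actually in triode.
In triode I_D = k_n[V_ov V_DS − ½ V_DS²] and I_D = (V_DD − V_DS)/R_D. Equating: 20.3 V_DS² − 17.79 V_DS + 1.86 = 0, giving V_DS = 0.121 V (the root below V_ov).
I_D = (1.86 − 0.121) / 10.7 = 0.162 mA.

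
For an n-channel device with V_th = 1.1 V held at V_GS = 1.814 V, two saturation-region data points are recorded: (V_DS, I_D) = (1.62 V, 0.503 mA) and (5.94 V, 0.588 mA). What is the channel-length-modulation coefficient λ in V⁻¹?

With V_GS fixed, I_D ∝ (1 + λ V_DS) in saturation, so I_D2/I_D1 = (1 + λ V_DS2)/(1 + λ V_DS1).
0.588/0.503 = 1.169 = (1 + 5.94 λ)/(1 + 1.62 λ).
Solving: λ (I_D1 V_DS2 − I_D2 V_DS1) = I_D2 − I_D1, so λ = (0.588 − 0.503) / (0.503 × 5.94 − 0.588 × 1.62) = 0.085 / 2.04 = 0.0418 V⁻¹.

λ = 0.0418 V⁻¹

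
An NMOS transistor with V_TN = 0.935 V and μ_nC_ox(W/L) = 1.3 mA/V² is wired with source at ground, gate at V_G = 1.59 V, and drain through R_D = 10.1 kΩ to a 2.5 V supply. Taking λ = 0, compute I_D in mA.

I_D = 0.214 mA

V_GS = V_G = 1.59 V, so V_ov = 1.59 − 0.935 = 0.655 V.
Assume saturation: I_D = ½ k_n V_ov² = 0.5 × 1.3 × 0.655² = 0.279 mA, giving V_DS = V_DD − I_D R_D = 2.5 − 0.279 × 10.1 = -0.317 V.
But -0.317 V < V_ov = 0.655 V, so the device is actually in triode.
In triode I_D = k_n[V_ov V_DS − ½ V_DS²] and I_D = (V_DD − V_DS)/R_D. Equating: 6.57 V_DS² − 9.6 V_DS + 2.5 = 0, giving V_DS = 0.339 V (the root below V_ov).
I_D = (2.5 − 0.339) / 10.1 = 0.214 mA.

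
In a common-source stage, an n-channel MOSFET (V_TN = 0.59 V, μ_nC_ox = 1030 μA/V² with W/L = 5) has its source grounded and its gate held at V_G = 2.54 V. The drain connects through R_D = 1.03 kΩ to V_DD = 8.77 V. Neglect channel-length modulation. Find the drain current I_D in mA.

V_GS = V_G = 2.54 V, so V_ov = 2.54 − 0.59 = 1.95 V.
k_n = μ_nC_ox · (W/L) = 5.15 mA/V².
Assume saturation: I_D = ½ k_n V_ov² = 0.5 × 5.15 × 1.95² = 9.79 mA, giving V_DS = V_DD − I_D R_D = 8.77 − 9.79 × 1.03 = -1.32 V.
But -1.32 V < V_ov = 1.95 V, so the device is actually in triode.
In triode I_D = k_n[V_ov V_DS − ½ V_DS²] and I_D = (V_DD − V_DS)/R_D. Equating: 2.65 V_DS² − 11.34 V_DS + 8.77 = 0, giving V_DS = 1.01 V (the root below V_ov).
I_D = (8.77 − 1.01) / 1.03 = 7.53 mA.

I_D = 7.53 mA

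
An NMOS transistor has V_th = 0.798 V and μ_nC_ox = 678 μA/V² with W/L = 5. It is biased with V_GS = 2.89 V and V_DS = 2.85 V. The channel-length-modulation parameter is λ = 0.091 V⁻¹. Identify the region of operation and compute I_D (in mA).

Saturation; I_D = 9.34 mA

k_n = μ_nC_ox · (W/L) = 3.39 mA/V².
V_ov = V_GS − V_th = 2.89 − 0.798 = 2.09 V.
Since V_DS = 2.85 V ≥ V_ov = 2.09 V, the device is in saturation.
I_D = ½ k_n V_ov² (1 + λ V_DS) = 0.5 × 3.39 × 2.09² × (1 + 0.091 × 2.85) = 9.34 mA.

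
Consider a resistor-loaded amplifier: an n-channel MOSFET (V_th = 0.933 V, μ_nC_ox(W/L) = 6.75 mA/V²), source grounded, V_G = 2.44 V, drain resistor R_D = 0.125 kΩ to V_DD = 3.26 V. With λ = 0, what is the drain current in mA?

I_D = 7.66 mA

V_GS = V_G = 2.44 V, so V_ov = 2.44 − 0.933 = 1.51 V.
Assume saturation: I_D = ½ k_n V_ov² = 0.5 × 6.75 × 1.51² = 7.66 mA, giving V_DS = V_DD − I_D R_D = 3.26 − 7.66 × 0.125 = 2.3 V.
V_DS = 2.3 V ≥ V_ov = 1.51 V, confirming saturation.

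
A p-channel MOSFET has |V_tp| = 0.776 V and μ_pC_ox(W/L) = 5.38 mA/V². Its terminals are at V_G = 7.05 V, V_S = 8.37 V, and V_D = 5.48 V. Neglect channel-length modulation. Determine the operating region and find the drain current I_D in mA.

Saturation; I_D = 0.796 mA

V_SG = V_S − V_G = 8.37 − 7.05 = 1.32 V; V_SD = V_S − V_D = 8.37 − 5.48 = 2.89 V.
V_ov = V_SG − |V_tp| = 1.32 − 0.776 = 0.544 V.
Since V_SD = 2.89 V ≥ V_ov = 0.544 V, the device is in saturation.
I_D = ½ k_p V_ov² = 0.5 × 5.38 × 0.544² = 0.796 mA.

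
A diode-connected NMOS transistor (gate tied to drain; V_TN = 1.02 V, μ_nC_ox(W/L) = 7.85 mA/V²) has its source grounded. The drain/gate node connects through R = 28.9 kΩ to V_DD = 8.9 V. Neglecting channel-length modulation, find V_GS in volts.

With gate tied to drain, V_GS = V_DS ≥ V_GS − V_TN, so the device is in saturation.
KCL at the drain: ½ k_n (V_GS − V_TN)² = (V_DD − V_GS)/R.
Let x = V_GS − 1.02. Then 113 x² + x − 7.88 = 0, giving x = 0.259 V (positive root), so V_GS = 1.28 V.
I_D = (V_DD − V_GS)/R = (8.9 − 1.28) / 28.9 = 0.264 mA.

V_GS = 1.28 V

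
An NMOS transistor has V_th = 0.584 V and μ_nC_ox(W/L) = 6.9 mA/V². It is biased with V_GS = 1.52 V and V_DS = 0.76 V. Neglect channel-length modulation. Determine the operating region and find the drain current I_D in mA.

V_ov = V_GS − V_th = 1.52 − 0.584 = 0.936 V.
Since V_DS = 0.76 V < V_ov = 0.936 V, the device is in the triode region.
I_D = k_n [V_ov · V_DS − ½ V_DS²] = 6.9 × [0.936 × 0.76 − 0.5 × 0.76²] = 2.92 mA.

Triode; I_D = 2.92 mA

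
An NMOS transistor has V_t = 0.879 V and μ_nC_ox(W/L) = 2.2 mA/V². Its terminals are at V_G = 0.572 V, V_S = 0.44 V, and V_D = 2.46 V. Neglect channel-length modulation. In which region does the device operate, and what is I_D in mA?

V_GS = V_G − V_S = 0.572 − 0.44 = 0.132 V; V_DS = V_D − V_S = 2.46 − 0.44 = 2.02 V.
V_GS = 0.132 V < V_t = 0.879 V, so the transistor is in cutoff.

Cutoff; I_D = 0 mA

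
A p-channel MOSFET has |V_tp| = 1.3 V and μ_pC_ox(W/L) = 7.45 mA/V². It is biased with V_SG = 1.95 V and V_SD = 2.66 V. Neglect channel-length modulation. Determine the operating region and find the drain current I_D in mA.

V_ov = V_SG − |V_tp| = 1.95 − 1.3 = 0.65 V.
Since V_SD = 2.66 V ≥ V_ov = 0.65 V, the device is in saturation.
I_D = ½ k_p V_ov² = 0.5 × 7.45 × 0.65² = 1.57 mA.

Saturation; I_D = 1.57 mA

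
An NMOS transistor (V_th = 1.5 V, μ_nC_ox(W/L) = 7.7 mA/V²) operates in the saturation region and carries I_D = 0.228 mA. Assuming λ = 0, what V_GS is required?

In saturation I_D = ½ k_n (V_GS − V_th)², so V_GS − V_th = √(2 I_D / k_n) = √(2 × 0.228 / 7.7) = 0.243 V.
V_GS = 1.5 + 0.243 = 1.74 V.

V_GS = 1.74 V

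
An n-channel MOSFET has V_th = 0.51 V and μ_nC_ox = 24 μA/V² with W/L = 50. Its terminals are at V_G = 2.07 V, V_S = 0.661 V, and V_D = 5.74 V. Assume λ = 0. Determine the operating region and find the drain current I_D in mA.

Saturation; I_D = 0.485 mA

V_GS = V_G − V_S = 2.07 − 0.661 = 1.41 V; V_DS = V_D − V_S = 5.74 − 0.661 = 5.08 V.
k_n = μ_nC_ox · (W/L) = 1.2 mA/V².
V_ov = V_GS − V_th = 1.41 − 0.51 = 0.899 V.
Since V_DS = 5.08 V ≥ V_ov = 0.899 V, the device is in saturation.
I_D = ½ k_n V_ov² = 0.5 × 1.2 × 0.899² = 0.485 mA.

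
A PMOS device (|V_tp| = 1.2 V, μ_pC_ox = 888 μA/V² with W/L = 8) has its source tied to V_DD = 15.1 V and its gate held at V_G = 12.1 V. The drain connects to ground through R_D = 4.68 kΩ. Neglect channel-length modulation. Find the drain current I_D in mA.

I_D = 3.17 mA

V_SG = V_DD − V_G = 15.1 − 12.1 = 3 V, so V_ov = 3 − 1.2 = 1.8 V.
k_p = μ_pC_ox · (W/L) = 7.104 mA/V².
Assume saturation: I_D = ½ k_p V_ov² = 0.5 × 7.104 × 1.8² = 11.5 mA, giving V_SD = V_DD − I_D R_D = 15.1 − 11.5 × 4.68 = -38.8 V.
But -38.8 V < V_ov = 1.8 V, so the device is actually in triode.
In triode I_D = k_p[V_ov V_SD − ½ V_SD²] and I_D = (V_DD − V_SD)/R_D. Equating: 16.6 V_SD² − 60.84 V_SD + 15.1 = 0, giving V_SD = 0.268 V (the root below V_ov).
I_D = (15.1 − 0.268) / 4.68 = 3.17 mA.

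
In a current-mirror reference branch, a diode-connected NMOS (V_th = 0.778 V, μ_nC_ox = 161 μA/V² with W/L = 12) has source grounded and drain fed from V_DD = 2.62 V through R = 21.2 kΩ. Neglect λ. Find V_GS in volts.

With gate tied to drain, V_GS = V_DS ≥ V_GS − V_th, so the device is in saturation.
k_n = μ_nC_ox · (W/L) = 1.932 mA/V².
KCL at the drain: ½ k_n (V_GS − V_th)² = (V_DD − V_GS)/R.
Let x = V_GS − 0.778. Then 20.5 x² + x − 1.842 = 0, giving x = 0.276 V (positive root), so V_GS = 1.05 V.
I_D = (V_DD − V_GS)/R = (2.62 − 1.05) / 21.2 = 0.0738 mA.

V_GS = 1.05 V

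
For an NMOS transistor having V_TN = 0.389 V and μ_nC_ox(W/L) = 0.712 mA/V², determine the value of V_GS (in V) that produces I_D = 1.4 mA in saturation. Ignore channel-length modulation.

V_GS = 2.37 V

In saturation I_D = ½ k_n (V_GS − V_TN)², so V_GS − V_TN = √(2 I_D / k_n) = √(2 × 1.4 / 0.712) = 1.98 V.
V_GS = 0.389 + 1.98 = 2.37 V.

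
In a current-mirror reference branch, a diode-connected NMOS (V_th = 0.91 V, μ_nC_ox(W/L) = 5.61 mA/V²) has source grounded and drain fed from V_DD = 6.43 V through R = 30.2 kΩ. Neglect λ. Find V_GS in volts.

With gate tied to drain, V_GS = V_DS ≥ V_GS − V_th, so the device is in saturation.
KCL at the drain: ½ k_n (V_GS − V_th)² = (V_DD − V_GS)/R.
Let x = V_GS − 0.91. Then 84.7 x² + x − 5.52 = 0, giving x = 0.249 V (positive root), so V_GS = 1.16 V.
I_D = (V_DD − V_GS)/R = (6.43 − 1.16) / 30.2 = 0.175 mA.

V_GS = 1.16 V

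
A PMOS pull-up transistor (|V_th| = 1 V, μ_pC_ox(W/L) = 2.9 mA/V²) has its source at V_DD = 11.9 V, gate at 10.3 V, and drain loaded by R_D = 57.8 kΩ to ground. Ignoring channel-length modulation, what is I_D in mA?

V_SG = V_DD − V_G = 11.9 − 10.3 = 1.6 V, so V_ov = 1.6 − 1 = 0.6 V.
Assume saturation: I_D = ½ k_p V_ov² = 0.5 × 2.9 × 0.6² = 0.522 mA, giving V_SD = V_DD − I_D R_D = 11.9 − 0.522 × 57.8 = -18.3 V.
But -18.3 V < V_ov = 0.6 V, so the device is actually in triode.
In triode I_D = k_p[V_ov V_SD − ½ V_SD²] and I_D = (V_DD − V_SD)/R_D. Equating: 83.8 V_SD² − 101.6 V_SD + 11.9 = 0, giving V_SD = 0.131 V (the root below V_ov).
I_D = (11.9 − 0.131) / 57.8 = 0.204 mA.

I_D = 0.204 mA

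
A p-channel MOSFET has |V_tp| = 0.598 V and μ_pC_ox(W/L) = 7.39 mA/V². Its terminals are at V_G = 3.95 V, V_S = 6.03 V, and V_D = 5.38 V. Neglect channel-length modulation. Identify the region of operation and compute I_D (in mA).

V_SG = V_S − V_G = 6.03 − 3.95 = 2.08 V; V_SD = V_S − V_D = 6.03 − 5.38 = 0.65 V.
V_ov = V_SG − |V_tp| = 2.08 − 0.598 = 1.48 V.
Since V_SD = 0.65 V < V_ov = 1.48 V, the device is in the triode region.
I_D = k_p [V_ov · V_SD − ½ V_SD²] = 7.39 × [1.48 × 0.65 − 0.5 × 0.65²] = 5.56 mA.

Triode; I_D = 5.56 mA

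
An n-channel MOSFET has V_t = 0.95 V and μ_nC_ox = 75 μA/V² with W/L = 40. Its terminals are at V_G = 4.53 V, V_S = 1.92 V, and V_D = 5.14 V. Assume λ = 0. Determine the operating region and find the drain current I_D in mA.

V_GS = V_G − V_S = 4.53 − 1.92 = 2.61 V; V_DS = V_D − V_S = 5.14 − 1.92 = 3.22 V.
k_n = μ_nC_ox · (W/L) = 3 mA/V².
V_ov = V_GS − V_t = 2.61 − 0.95 = 1.66 V.
Since V_DS = 3.22 V ≥ V_ov = 1.66 V, the device is in saturation.
I_D = ½ k_n V_ov² = 0.5 × 3 × 1.66² = 4.13 mA.

Saturation; I_D = 4.13 mA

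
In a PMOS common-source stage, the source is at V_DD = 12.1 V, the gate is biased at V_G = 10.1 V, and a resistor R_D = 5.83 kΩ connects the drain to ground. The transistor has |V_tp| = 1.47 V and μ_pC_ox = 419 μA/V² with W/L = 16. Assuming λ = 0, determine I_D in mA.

V_SG = V_DD − V_G = 12.1 − 10.1 = 2 V, so V_ov = 2 − 1.47 = 0.53 V.
k_p = μ_pC_ox · (W/L) = 6.704 mA/V².
Assume saturation: I_D = ½ k_p V_ov² = 0.5 × 6.704 × 0.53² = 0.942 mA, giving V_SD = V_DD − I_D R_D = 12.1 − 0.942 × 5.83 = 6.61 V.
V_SD = 6.61 V ≥ V_ov = 0.53 V, confirming saturation.

I_D = 0.942 mA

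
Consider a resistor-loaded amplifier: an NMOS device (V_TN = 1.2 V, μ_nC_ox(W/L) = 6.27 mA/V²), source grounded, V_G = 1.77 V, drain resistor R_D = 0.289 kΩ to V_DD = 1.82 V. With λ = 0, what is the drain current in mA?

V_GS = V_G = 1.77 V, so V_ov = 1.77 − 1.2 = 0.57 V.
Assume saturation: I_D = ½ k_n V_ov² = 0.5 × 6.27 × 0.57² = 1.02 mA, giving V_DS = V_DD − I_D R_D = 1.82 − 1.02 × 0.289 = 1.53 V.
V_DS = 1.53 V ≥ V_ov = 0.57 V, confirming saturation.

I_D = 1.02 mA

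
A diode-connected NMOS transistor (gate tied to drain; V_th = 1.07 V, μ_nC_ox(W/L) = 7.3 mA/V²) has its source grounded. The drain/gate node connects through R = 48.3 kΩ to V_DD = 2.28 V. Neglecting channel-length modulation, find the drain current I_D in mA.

With gate tied to drain, V_GS = V_DS ≥ V_GS − V_th, so the device is in saturation.
KCL at the drain: ½ k_n (V_GS − V_th)² = (V_DD − V_GS)/R.
Let x = V_GS − 1.07. Then 176 x² + x − 1.21 = 0, giving x = 0.0801 V (positive root), so V_GS = 1.15 V.
I_D = (V_DD − V_GS)/R = (2.28 − 1.15) / 48.3 = 0.0234 mA.

I_D = 0.0234 mA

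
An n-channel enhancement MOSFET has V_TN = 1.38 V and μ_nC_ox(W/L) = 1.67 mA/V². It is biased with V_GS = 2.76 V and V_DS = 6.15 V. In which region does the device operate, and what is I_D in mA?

V_ov = V_GS − V_TN = 2.76 − 1.38 = 1.38 V.
Since V_DS = 6.15 V ≥ V_ov = 1.38 V, the device is in saturation.
I_D = ½ k_n V_ov² = 0.5 × 1.67 × 1.38² = 1.59 mA.

Saturation; I_D = 1.59 mA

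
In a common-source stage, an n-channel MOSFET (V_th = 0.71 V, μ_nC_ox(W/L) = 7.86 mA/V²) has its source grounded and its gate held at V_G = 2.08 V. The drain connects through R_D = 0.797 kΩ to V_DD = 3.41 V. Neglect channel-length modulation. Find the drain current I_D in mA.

I_D = 3.76 mA

V_GS = V_G = 2.08 V, so V_ov = 2.08 − 0.71 = 1.37 V.
Assume saturation: I_D = ½ k_n V_ov² = 0.5 × 7.86 × 1.37² = 7.38 mA, giving V_DS = V_DD − I_D R_D = 3.41 − 7.38 × 0.797 = -2.47 V.
But -2.47 V < V_ov = 1.37 V, so the device is actually in triode.
In triode I_D = k_n[V_ov V_DS − ½ V_DS²] and I_D = (V_DD − V_DS)/R_D. Equating: 3.13 V_DS² − 9.582 V_DS + 3.41 = 0, giving V_DS = 0.411 V (the root below V_ov).
I_D = (3.41 − 0.411) / 0.797 = 3.76 mA.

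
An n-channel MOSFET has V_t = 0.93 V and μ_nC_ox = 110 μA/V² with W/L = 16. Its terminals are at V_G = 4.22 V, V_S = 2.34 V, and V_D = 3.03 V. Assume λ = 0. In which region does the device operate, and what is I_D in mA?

V_GS = V_G − V_S = 4.22 − 2.34 = 1.88 V; V_DS = V_D − V_S = 3.03 − 2.34 = 0.69 V.
k_n = μ_nC_ox · (W/L) = 1.76 mA/V².
V_ov = V_GS − V_t = 1.88 − 0.93 = 0.95 V.
Since V_DS = 0.69 V < V_ov = 0.95 V, the device is in the triode region.
I_D = k_n [V_ov · V_DS − ½ V_DS²] = 1.76 × [0.95 × 0.69 − 0.5 × 0.69²] = 0.735 mA.

Triode; I_D = 0.735 mA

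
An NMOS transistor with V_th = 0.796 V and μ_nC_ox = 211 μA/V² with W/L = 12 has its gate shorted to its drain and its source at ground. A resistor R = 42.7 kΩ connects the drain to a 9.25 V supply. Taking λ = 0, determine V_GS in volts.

V_GS = 1.18 V

With gate tied to drain, V_GS = V_DS ≥ V_GS − V_th, so the device is in saturation.
k_n = μ_nC_ox · (W/L) = 2.532 mA/V².
KCL at the drain: ½ k_n (V_GS − V_th)² = (V_DD − V_GS)/R.
Let x = V_GS − 0.796. Then 54.1 x² + x − 8.454 = 0, giving x = 0.386 V (positive root), so V_GS = 1.18 V.
I_D = (V_DD − V_GS)/R = (9.25 − 1.18) / 42.7 = 0.189 mA.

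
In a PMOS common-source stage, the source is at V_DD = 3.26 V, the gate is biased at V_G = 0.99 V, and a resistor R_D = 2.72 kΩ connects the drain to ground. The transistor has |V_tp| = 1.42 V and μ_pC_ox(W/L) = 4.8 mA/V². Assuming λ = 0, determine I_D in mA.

I_D = 1.08 mA

V_SG = V_DD − V_G = 3.26 − 0.99 = 2.27 V, so V_ov = 2.27 − 1.42 = 0.85 V.
Assume saturation: I_D = ½ k_p V_ov² = 0.5 × 4.8 × 0.85² = 1.73 mA, giving V_SD = V_DD − I_D R_D = 3.26 − 1.73 × 2.72 = -1.46 V.
But -1.46 V < V_ov = 0.85 V, so the device is actually in triode.
In triode I_D = k_p[V_ov V_SD − ½ V_SD²] and I_D = (V_DD − V_SD)/R_D. Equating: 6.53 V_SD² − 12.1 V_SD + 3.26 = 0, giving V_SD = 0.327 V (the root below V_ov).
I_D = (3.26 − 0.327) / 2.72 = 1.08 mA.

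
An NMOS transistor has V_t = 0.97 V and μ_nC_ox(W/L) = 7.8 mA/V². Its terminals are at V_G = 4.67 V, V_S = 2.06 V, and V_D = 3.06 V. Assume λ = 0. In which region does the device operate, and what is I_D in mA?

V_GS = V_G − V_S = 4.67 − 2.06 = 2.61 V; V_DS = V_D − V_S = 3.06 − 2.06 = 1 V.
V_ov = V_GS − V_t = 2.61 − 0.97 = 1.64 V.
Since V_DS = 1 V < V_ov = 1.64 V, the device is in the triode region.
I_D = k_n [V_ov · V_DS − ½ V_DS²] = 7.8 × [1.64 × 1 − 0.5 × 1²] = 8.89 mA.

Triode; I_D = 8.89 mA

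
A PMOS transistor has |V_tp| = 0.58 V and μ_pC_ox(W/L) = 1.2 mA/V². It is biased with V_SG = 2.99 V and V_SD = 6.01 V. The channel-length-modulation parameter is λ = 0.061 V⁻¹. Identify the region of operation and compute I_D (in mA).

V_ov = V_SG − |V_tp| = 2.99 − 0.58 = 2.41 V.
Since V_SD = 6.01 V ≥ V_ov = 2.41 V, the device is in saturation.
I_D = ½ k_p V_ov² (1 + λ V_SD) = 0.5 × 1.2 × 2.41² × (1 + 0.061 × 6.01) = 4.76 mA.

Saturation; I_D = 4.76 mA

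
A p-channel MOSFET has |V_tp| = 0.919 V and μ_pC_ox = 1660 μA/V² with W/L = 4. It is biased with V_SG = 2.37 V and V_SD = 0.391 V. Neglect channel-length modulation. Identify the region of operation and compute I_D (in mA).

k_p = μ_pC_ox · (W/L) = 6.64 mA/V².
V_ov = V_SG − |V_tp| = 2.37 − 0.919 = 1.45 V.
Since V_SD = 0.391 V < V_ov = 1.45 V, the device is in the triode region.
I_D = k_p [V_ov · V_SD − ½ V_SD²] = 6.64 × [1.45 × 0.391 − 0.5 × 0.391²] = 3.26 mA.

Triode; I_D = 3.26 mA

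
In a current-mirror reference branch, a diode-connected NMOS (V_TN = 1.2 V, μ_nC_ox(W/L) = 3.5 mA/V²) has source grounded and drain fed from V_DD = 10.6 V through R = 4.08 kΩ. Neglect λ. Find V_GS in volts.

With gate tied to drain, V_GS = V_DS ≥ V_GS − V_TN, so the device is in saturation.
KCL at the drain: ½ k_n (V_GS − V_TN)² = (V_DD − V_GS)/R.
Let x = V_GS − 1.2. Then 7.14 x² + x − 9.4 = 0, giving x = 1.08 V (positive root), so V_GS = 2.28 V.
I_D = (V_DD − V_GS)/R = (10.6 − 2.28) / 4.08 = 2.04 mA.

V_GS = 2.28 V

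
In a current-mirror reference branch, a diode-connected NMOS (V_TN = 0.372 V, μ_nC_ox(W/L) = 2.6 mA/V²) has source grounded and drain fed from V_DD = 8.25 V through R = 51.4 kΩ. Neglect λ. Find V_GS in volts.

With gate tied to drain, V_GS = V_DS ≥ V_GS − V_TN, so the device is in saturation.
KCL at the drain: ½ k_n (V_GS − V_TN)² = (V_DD − V_GS)/R.
Let x = V_GS − 0.372. Then 66.8 x² + x − 7.878 = 0, giving x = 0.336 V (positive root), so V_GS = 0.708 V.
I_D = (V_DD − V_GS)/R = (8.25 − 0.708) / 51.4 = 0.147 mA.

V_GS = 0.708 V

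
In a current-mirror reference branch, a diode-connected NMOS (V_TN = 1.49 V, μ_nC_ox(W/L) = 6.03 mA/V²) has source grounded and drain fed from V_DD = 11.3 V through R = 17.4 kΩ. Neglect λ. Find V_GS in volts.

V_GS = 1.91 V

With gate tied to drain, V_GS = V_DS ≥ V_GS − V_TN, so the device is in saturation.
KCL at the drain: ½ k_n (V_GS − V_TN)² = (V_DD − V_GS)/R.
Let x = V_GS − 1.49. Then 52.5 x² + x − 9.81 = 0, giving x = 0.423 V (positive root), so V_GS = 1.91 V.
I_D = (V_DD − V_GS)/R = (11.3 − 1.91) / 17.4 = 0.539 mA.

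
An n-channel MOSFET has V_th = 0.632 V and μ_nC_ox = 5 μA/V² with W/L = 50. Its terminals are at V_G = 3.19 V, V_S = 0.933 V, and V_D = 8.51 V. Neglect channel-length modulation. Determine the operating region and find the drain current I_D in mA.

V_GS = V_G − V_S = 3.19 − 0.933 = 2.26 V; V_DS = V_D − V_S = 8.51 − 0.933 = 7.58 V.
k_n = μ_nC_ox · (W/L) = 0.25 mA/V².
V_ov = V_GS − V_th = 2.26 − 0.632 = 1.62 V.
Since V_DS = 7.58 V ≥ V_ov = 1.62 V, the device is in saturation.
I_D = ½ k_n V_ov² = 0.5 × 0.25 × 1.62² = 0.33 mA.

Saturation; I_D = 0.330 mA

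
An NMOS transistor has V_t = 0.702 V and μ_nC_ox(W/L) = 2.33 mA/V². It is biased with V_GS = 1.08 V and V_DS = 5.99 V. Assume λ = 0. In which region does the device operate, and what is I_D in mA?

Saturation; I_D = 0.166 mA

V_ov = V_GS − V_t = 1.08 − 0.702 = 0.378 V.
Since V_DS = 5.99 V ≥ V_ov = 0.378 V, the device is in saturation.
I_D = ½ k_n V_ov² = 0.5 × 2.33 × 0.378² = 0.166 mA.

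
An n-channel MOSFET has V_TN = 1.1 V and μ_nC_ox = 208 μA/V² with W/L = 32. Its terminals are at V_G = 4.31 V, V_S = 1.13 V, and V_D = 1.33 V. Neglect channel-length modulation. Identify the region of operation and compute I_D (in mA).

V_GS = V_G − V_S = 4.31 − 1.13 = 3.18 V; V_DS = V_D − V_S = 1.33 − 1.13 = 0.2 V.
k_n = μ_nC_ox · (W/L) = 6.656 mA/V².
V_ov = V_GS − V_TN = 3.18 − 1.1 = 2.08 V.
Since V_DS = 0.2 V < V_ov = 2.08 V, the device is in the triode region.
I_D = k_n [V_ov · V_DS − ½ V_DS²] = 6.656 × [2.08 × 0.2 − 0.5 × 0.2²] = 2.64 mA.

Triode; I_D = 2.64 mA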